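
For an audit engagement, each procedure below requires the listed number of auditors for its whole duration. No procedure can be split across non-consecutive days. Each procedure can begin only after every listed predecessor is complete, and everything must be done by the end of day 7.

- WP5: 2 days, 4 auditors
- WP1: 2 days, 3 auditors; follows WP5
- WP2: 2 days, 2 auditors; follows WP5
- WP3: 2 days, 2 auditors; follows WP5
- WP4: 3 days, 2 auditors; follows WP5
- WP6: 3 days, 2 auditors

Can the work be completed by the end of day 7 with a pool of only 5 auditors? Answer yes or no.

no

The minimum achievable peak is 6; 5 < 6, so no feasible schedule stays within the cap.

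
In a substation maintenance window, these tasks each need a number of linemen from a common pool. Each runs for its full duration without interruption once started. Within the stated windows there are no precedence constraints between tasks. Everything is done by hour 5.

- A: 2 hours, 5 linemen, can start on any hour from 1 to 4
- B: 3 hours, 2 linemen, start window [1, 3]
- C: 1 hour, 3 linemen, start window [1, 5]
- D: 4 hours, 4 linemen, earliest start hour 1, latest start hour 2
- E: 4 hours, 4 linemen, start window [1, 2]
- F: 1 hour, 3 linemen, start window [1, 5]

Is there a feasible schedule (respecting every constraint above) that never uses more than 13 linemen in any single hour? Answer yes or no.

yes

Schedule A@1, B@3, C@1, D@1, E@2, F@3: h1:12  h2:13  h3:13  h4:10  h5:6 — peak 13 ≤ 13.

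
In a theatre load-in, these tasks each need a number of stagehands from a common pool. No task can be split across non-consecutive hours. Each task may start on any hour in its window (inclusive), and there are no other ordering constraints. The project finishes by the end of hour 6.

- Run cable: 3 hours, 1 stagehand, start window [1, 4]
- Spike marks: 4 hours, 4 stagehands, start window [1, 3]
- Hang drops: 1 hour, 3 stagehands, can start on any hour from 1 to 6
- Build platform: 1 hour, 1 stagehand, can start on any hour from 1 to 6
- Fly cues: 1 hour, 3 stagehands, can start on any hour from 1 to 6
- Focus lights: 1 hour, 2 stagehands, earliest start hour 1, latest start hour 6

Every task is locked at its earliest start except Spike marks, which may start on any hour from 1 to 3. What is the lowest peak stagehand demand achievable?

Spike marks@1: h1:14  h2:5  h3:5  h4:4  h5:0  h6:0 → peak 14
Spike marks@2: h1:10  h2:5  h3:5  h4:4  h5:4  h6:0 → peak 10
Spike marks@3: h1:10  h2:1  h3:5  h4:4  h5:4  h6:4 → peak 10
Best is Spike marks@2, peak 10.

10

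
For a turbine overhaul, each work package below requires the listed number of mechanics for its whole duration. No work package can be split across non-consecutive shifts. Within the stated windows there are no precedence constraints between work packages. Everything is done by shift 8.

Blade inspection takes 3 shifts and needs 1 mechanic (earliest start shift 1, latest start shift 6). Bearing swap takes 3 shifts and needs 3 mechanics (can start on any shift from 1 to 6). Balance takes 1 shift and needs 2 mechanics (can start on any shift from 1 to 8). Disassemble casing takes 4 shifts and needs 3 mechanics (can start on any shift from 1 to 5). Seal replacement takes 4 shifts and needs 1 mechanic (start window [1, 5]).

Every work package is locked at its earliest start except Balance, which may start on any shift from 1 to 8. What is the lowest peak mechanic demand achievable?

8

Balance@1: s1:10  s2:8  s3:8  s4:4  s5:0  s6:0  s7:0  s8:0 → peak 10
Balance@2: s1:8  s2:10  s3:8  s4:4  s5:0  s6:0  s7:0  s8:0 → peak 10
Balance@3: s1:8  s2:8  s3:10  s4:4  s5:0  s6:0  s7:0  s8:0 → peak 10
Balance@4: s1:8  s2:8  s3:8  s4:6  s5:0  s6:0  s7:0  s8:0 → peak 8
Balance@5: s1:8  s2:8  s3:8  s4:4  s5:2  s6:0  s7:0  s8:0 → peak 8
Balance@6: s1:8  s2:8  s3:8  s4:4  s5:0  s6:2  s7:0  s8:0 → peak 8
Balance@7: s1:8  s2:8  s3:8  s4:4  s5:0  s6:0  s7:2  s8:0 → peak 8
Balance@8: s1:8  s2:8  s3:8  s4:4  s5:0  s6:0  s7:0  s8:2 → peak 8
Best is Balance@4, peak 8.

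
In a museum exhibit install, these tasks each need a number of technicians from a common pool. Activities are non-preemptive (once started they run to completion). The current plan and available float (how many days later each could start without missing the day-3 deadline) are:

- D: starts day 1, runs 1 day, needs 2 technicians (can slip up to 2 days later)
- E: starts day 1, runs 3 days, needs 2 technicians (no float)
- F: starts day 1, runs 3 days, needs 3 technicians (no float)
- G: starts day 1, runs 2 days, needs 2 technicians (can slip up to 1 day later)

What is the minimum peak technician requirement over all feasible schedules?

Early-start (D@1, E@1, F@1, G@1) gives peak 9: d1:9  d2:7  d3:5.
Shift G→2.
Schedule D@1, E@1, F@1, G@2: d1:7  d2:7  d3:7 — peak 7.
Total technician-days = 21 over 3 days ⇒ peak ≥ ⌈21/3⌉ = 7, so 7 is optimal.

7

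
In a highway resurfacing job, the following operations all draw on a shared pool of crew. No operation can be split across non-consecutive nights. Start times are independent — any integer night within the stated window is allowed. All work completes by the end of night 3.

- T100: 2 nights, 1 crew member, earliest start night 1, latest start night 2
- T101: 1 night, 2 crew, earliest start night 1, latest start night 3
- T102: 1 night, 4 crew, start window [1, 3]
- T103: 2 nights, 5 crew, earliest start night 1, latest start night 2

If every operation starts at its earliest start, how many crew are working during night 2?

6

At early start, night 2 has: T100, T103.
Demand: 1 + 5 = 6.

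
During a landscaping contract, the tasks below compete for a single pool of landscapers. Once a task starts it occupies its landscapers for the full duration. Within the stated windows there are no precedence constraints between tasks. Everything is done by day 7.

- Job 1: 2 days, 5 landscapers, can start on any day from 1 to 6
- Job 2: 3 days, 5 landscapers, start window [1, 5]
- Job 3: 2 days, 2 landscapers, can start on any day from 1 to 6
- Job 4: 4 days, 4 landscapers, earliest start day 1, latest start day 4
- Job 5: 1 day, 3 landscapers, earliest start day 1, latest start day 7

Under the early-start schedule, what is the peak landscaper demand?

19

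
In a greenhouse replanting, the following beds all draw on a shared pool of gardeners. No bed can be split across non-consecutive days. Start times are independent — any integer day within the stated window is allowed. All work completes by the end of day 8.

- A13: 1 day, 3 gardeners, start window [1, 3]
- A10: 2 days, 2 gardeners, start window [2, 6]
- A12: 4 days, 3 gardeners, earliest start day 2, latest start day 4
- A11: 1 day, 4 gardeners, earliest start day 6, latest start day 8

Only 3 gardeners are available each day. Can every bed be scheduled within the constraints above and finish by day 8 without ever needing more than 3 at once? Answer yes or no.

The minimum achievable peak is 4; 3 < 4, so no feasible schedule stays within the cap.

no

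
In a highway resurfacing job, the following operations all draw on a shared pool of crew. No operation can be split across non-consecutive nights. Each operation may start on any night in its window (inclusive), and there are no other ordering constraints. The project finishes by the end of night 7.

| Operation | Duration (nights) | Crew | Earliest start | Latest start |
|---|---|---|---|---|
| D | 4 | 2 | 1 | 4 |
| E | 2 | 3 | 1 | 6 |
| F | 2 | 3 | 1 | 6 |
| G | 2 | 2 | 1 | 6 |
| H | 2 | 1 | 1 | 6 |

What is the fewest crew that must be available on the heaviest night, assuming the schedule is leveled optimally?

5

Early-start (D@1, E@1, F@1, G@1, H@1) gives peak 11: n1:11  n2:11  n3:2  n4:2  n5:0  n6:0  n7:0.
Shift F→3, G→5, H→5.
Schedule D@1, E@1, F@3, G@5, H@5: n1:5  n2:5  n3:5  n4:5  n5:3  n6:3  n7:0 — peak 5.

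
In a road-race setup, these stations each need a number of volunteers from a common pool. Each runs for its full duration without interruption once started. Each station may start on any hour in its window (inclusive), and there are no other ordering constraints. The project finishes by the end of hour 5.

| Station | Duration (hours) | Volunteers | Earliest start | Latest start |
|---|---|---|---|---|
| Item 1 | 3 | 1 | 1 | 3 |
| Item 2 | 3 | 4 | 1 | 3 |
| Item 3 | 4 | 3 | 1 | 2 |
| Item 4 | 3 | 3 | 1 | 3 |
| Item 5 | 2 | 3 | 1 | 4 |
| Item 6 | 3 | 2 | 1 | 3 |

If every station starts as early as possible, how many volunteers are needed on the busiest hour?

Early-start schedule: Item 1@1, Item 2@1, Item 3@1, Item 4@1, Item 5@1, Item 6@1.
Load per hour: hour 1: 16, hour 2: 16, hour 3: 13, hour 4: 3, hour 5: 0.
Peak is 16.

16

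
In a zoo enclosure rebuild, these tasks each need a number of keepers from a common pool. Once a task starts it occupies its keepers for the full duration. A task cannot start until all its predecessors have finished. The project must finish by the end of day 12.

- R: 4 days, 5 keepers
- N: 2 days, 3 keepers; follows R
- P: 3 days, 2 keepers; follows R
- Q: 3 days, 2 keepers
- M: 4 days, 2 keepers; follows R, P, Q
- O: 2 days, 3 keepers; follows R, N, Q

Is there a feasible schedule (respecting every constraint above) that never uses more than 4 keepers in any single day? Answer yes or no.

no

Total keeper-days = 52; over 12 days the average is 52/12 > 4, so some day must exceed 4.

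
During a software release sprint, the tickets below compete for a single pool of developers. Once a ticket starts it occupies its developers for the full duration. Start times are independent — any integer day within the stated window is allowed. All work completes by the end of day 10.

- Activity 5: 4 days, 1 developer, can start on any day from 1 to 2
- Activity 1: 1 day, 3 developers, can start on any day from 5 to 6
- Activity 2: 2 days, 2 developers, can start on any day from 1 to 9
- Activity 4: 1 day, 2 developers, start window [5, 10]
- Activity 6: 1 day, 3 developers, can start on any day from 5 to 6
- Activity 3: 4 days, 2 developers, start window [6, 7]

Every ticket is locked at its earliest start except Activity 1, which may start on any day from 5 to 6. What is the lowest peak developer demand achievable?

5

Activity 1@5: d1:3  d2:3  d3:1  d4:1  d5:8  d6:2  d7:2  d8:2  d9:2  d10:0 → peak 8
Activity 1@6: d1:3  d2:3  d3:1  d4:1  d5:5  d6:5  d7:2  d8:2  d9:2  d10:0 → peak 5
Best is Activity 1@6, peak 5.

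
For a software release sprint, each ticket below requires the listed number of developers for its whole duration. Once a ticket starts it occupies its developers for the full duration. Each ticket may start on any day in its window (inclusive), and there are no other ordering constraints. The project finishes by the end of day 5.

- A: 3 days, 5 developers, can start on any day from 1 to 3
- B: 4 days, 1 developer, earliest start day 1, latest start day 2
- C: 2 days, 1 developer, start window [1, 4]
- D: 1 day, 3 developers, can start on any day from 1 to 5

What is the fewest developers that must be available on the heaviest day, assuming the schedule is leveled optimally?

Early-start (A@1, B@1, C@1, D@1) gives peak 10: d1:10  d2:7  d3:6  d4:1  d5:0.
Shift C→4, D→4.
Schedule A@1, B@1, C@4, D@4: d1:6  d2:6  d3:6  d4:5  d5:1 — peak 6.

6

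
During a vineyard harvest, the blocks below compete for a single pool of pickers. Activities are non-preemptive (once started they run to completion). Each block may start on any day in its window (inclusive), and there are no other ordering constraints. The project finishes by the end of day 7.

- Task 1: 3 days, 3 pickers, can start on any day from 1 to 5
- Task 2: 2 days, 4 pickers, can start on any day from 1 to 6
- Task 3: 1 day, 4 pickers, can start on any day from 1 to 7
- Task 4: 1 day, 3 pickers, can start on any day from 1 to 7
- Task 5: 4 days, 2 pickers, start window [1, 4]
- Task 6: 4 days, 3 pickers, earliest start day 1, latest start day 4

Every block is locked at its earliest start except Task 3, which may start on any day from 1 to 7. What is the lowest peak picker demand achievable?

15

Task 3@1: d1:19  d2:12  d3:8  d4:5  d5:0  d6:0  d7:0 → peak 19
Task 3@2: d1:15  d2:16  d3:8  d4:5  d5:0  d6:0  d7:0 → peak 16
Task 3@3: d1:15  d2:12  d3:12  d4:5  d5:0  d6:0  d7:0 → peak 15
Task 3@4: d1:15  d2:12  d3:8  d4:9  d5:0  d6:0  d7:0 → peak 15
Task 3@5: d1:15  d2:12  d3:8  d4:5  d5:4  d6:0  d7:0 → peak 15
Task 3@6: d1:15  d2:12  d3:8  d4:5  d5:0  d6:4  d7:0 → peak 15
Task 3@7: d1:15  d2:12  d3:8  d4:5  d5:0  d6:0  d7:4 → peak 15
Best is Task 3@3, peak 15.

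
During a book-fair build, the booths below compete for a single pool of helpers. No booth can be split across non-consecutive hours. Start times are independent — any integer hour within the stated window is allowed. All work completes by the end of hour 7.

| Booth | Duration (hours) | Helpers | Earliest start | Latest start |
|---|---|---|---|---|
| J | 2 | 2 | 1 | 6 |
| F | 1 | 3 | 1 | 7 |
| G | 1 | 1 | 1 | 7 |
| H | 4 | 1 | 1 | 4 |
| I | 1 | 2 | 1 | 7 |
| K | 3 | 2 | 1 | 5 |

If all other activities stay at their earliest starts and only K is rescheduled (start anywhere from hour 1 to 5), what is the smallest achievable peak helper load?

9

K@1: h1:11  h2:5  h3:3  h4:1  h5:0  h6:0  h7:0 → peak 11
K@2: h1:9  h2:5  h3:3  h4:3  h5:0  h6:0  h7:0 → peak 9
K@3: h1:9  h2:3  h3:3  h4:3  h5:2  h6:0  h7:0 → peak 9
K@4: h1:9  h2:3  h3:1  h4:3  h5:2  h6:2  h7:0 → peak 9
K@5: h1:9  h2:3  h3:1  h4:1  h5:2  h6:2  h7:2 → peak 9
Best is K@2, peak 9.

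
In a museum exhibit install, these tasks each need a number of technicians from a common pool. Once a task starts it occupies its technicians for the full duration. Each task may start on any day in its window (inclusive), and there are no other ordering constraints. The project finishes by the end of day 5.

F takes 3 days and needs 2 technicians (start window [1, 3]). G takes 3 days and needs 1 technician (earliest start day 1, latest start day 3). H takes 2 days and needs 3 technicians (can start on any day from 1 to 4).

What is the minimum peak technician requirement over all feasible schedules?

3

Early-start (F@1, G@1, H@1) gives peak 6: d1:6  d2:6  d3:3  d4:0  d5:0.
Shift H→4.
Schedule F@1, G@1, H@4: d1:3  d2:3  d3:3  d4:3  d5:3 — peak 3.
Total technician-days = 15 over 5 days ⇒ peak ≥ ⌈15/5⌉ = 3, so 3 is optimal.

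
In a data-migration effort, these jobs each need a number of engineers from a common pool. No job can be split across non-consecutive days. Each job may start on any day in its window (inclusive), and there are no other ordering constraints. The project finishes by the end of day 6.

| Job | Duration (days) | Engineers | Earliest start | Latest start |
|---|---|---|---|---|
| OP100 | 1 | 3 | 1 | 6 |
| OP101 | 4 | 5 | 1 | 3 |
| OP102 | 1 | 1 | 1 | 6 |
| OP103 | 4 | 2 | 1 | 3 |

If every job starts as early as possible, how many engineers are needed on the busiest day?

Early-start schedule: OP100@1, OP101@1, OP102@1, OP103@1.
Load per day: day 1: 11, day 2: 7, day 3: 7, day 4: 7, day 5: 0, day 6: 0.
Peak is 11.

11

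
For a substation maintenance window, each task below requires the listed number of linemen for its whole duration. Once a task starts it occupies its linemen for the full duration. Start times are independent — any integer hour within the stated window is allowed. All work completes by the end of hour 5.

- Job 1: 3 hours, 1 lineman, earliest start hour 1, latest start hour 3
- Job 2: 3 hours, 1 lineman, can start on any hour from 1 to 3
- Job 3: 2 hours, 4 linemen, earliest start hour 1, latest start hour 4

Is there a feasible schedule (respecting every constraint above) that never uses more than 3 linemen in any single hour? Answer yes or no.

no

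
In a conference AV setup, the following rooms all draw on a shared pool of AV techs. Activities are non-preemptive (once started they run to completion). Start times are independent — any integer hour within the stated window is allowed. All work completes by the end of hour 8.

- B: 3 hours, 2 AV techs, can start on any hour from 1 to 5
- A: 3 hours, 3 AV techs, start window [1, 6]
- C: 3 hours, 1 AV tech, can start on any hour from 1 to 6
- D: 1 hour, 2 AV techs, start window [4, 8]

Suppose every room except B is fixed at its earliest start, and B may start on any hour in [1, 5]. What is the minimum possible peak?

4

B@1: h1:6  h2:6  h3:6  h4:2  h5:0  h6:0  h7:0  h8:0 → peak 6
B@2: h1:4  h2:6  h3:6  h4:4  h5:0  h6:0  h7:0  h8:0 → peak 6
B@3: h1:4  h2:4  h3:6  h4:4  h5:2  h6:0  h7:0  h8:0 → peak 6
B@4: h1:4  h2:4  h3:4  h4:4  h5:2  h6:2  h7:0  h8:0 → peak 4
B@5: h1:4  h2:4  h3:4  h4:2  h5:2  h6:2  h7:2  h8:0 → peak 4
Best is B@4, peak 4.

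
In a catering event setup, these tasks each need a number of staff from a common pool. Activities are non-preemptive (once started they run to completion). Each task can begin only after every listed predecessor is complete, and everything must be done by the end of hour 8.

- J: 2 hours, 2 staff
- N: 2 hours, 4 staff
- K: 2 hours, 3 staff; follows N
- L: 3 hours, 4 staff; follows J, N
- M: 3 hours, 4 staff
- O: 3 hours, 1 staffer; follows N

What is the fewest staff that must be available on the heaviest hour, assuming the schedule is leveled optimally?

7

Early-start (J@1, N@1, K@3, L@3, M@1, O@3) gives peak 12: h1:10  h2:10  h3:12  h4:8  h5:5  h6:0  h7:0  h8:0.
Shift M→6, O→5.
Schedule J@1, N@1, K@3, L@3, M@6, O@5: h1:6  h2:6  h3:7  h4:7  h5:5  h6:5  h7:5  h8:4 — peak 7.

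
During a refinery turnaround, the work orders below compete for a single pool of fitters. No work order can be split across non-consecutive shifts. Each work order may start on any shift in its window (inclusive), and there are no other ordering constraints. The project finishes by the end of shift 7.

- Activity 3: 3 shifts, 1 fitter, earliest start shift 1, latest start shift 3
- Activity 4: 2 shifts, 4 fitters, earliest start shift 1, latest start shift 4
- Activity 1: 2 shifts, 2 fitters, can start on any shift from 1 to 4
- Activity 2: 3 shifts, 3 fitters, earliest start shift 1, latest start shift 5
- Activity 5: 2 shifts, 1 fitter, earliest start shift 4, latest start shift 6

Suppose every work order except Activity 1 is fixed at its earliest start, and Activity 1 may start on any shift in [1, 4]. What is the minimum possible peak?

Activity 1@1: s1:10  s2:10  s3:4  s4:1  s5:1  s6:0  s7:0 → peak 10
Activity 1@2: s1:8  s2:10  s3:6  s4:1  s5:1  s6:0  s7:0 → peak 10
Activity 1@3: s1:8  s2:8  s3:6  s4:3  s5:1  s6:0  s7:0 → peak 8
Activity 1@4: s1:8  s2:8  s3:4  s4:3  s5:3  s6:0  s7:0 → peak 8
Best is Activity 1@3, peak 8.

8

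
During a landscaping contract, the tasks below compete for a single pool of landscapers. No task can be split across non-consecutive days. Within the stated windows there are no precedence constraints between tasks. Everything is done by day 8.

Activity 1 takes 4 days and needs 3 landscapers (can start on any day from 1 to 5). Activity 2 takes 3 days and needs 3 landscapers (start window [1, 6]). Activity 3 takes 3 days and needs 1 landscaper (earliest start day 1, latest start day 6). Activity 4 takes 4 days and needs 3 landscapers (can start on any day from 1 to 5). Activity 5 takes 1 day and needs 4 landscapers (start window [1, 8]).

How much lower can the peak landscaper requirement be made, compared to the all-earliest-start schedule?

Early-start peak: d1:14  d2:10  d3:10  d4:6  d5:0  d6:0  d7:0  d8:0 ⇒ 14.
Leveled (Activity 1@1, Activity 2@1, Activity 3@5, Activity 4@4, Activity 5@8): d1:6  d2:6  d3:6  d4:6  d5:4  d6:4  d7:4  d8:4 ⇒ 6.
Reduction 14 − 6 = 8.

8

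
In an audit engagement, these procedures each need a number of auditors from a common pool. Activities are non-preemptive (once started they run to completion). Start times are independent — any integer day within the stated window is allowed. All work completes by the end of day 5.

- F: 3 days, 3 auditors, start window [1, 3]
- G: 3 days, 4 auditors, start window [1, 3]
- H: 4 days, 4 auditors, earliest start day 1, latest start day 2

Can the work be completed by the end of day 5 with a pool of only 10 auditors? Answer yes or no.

The minimum achievable peak is 11; 10 < 11, so no feasible schedule stays within the cap.

no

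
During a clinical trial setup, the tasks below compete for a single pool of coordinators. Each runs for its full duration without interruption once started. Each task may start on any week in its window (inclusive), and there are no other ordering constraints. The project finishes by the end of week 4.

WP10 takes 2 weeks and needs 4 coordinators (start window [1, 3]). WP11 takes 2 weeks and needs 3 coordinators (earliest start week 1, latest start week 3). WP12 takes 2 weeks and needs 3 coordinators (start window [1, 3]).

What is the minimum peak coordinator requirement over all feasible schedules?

6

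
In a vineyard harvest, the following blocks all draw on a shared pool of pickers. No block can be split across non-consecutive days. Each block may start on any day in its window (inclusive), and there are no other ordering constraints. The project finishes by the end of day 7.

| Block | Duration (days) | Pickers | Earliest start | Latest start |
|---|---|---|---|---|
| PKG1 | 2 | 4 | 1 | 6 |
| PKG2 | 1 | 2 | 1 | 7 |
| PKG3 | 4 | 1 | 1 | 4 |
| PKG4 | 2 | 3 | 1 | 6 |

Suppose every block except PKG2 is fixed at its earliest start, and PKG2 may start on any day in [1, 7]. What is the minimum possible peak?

8

PKG2@1: d1:10  d2:8  d3:1  d4:1  d5:0  d6:0  d7:0 → peak 10
PKG2@2: d1:8  d2:10  d3:1  d4:1  d5:0  d6:0  d7:0 → peak 10
PKG2@3: d1:8  d2:8  d3:3  d4:1  d5:0  d6:0  d7:0 → peak 8
PKG2@4: d1:8  d2:8  d3:1  d4:3  d5:0  d6:0  d7:0 → peak 8
PKG2@5: d1:8  d2:8  d3:1  d4:1  d5:2  d6:0  d7:0 → peak 8
PKG2@6: d1:8  d2:8  d3:1  d4:1  d5:0  d6:2  d7:0 → peak 8
PKG2@7: d1:8  d2:8  d3:1  d4:1  d5:0  d6:0  d7:2 → peak 8
Best is PKG2@3, peak 8.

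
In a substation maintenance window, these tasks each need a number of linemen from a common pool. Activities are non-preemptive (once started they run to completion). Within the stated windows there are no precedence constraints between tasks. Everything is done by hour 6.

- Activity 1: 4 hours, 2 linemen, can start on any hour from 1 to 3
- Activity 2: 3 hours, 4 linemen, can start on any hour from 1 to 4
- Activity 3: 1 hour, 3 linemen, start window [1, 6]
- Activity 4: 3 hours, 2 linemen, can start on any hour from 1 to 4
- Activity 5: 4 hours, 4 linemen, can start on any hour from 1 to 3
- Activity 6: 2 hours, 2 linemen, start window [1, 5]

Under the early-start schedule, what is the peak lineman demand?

17

Early-start schedule: Activity 1@1, Activity 2@1, Activity 3@1, Activity 4@1, Activity 5@1, Activity 6@1.
Load per hour: hour 1: 17, hour 2: 14, hour 3: 12, hour 4: 6, hour 5: 0, hour 6: 0.
Peak is 17.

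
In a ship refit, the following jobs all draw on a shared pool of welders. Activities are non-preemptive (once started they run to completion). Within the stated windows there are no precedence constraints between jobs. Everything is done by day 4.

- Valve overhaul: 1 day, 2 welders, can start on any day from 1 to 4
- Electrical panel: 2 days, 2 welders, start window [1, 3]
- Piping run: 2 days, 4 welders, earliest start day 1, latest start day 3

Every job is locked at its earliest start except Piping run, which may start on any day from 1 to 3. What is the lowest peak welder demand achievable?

Piping run@1: d1:8  d2:6  d3:0  d4:0 → peak 8
Piping run@2: d1:4  d2:6  d3:4  d4:0 → peak 6
Piping run@3: d1:4  d2:2  d3:4  d4:4 → peak 4
Best is Piping run@3, peak 4.

4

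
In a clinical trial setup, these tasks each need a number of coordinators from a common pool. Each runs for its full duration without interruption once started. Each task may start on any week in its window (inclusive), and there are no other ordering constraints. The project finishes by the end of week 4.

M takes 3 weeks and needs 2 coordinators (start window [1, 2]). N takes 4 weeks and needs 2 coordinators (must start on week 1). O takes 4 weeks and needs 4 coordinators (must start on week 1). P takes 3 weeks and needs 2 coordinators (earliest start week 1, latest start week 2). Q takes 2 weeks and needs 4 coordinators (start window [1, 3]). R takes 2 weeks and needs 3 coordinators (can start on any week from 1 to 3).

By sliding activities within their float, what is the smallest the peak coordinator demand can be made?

14

Early-start (M@1, N@1, O@1, P@1, Q@1, R@1) gives peak 17: w1:17  w2:17  w3:10  w4:6.
Shift R→3.
Schedule M@1, N@1, O@1, P@1, Q@1, R@3: w1:14  w2:14  w3:13  w4:9 — peak 14.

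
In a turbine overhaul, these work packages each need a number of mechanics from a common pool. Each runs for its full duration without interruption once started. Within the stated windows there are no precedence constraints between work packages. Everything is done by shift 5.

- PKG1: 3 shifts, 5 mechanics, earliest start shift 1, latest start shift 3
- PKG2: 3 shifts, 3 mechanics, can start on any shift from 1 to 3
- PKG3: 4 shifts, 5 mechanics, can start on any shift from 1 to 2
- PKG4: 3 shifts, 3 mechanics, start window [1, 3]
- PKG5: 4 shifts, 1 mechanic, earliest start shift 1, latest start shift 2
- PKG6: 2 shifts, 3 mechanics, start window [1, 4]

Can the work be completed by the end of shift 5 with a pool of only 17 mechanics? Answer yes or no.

yes

Schedule PKG1@1, PKG2@1, PKG3@1, PKG4@1, PKG5@1, PKG6@4: s1:17  s2:17  s3:17  s4:9  s5:3 — peak 17 ≤ 17.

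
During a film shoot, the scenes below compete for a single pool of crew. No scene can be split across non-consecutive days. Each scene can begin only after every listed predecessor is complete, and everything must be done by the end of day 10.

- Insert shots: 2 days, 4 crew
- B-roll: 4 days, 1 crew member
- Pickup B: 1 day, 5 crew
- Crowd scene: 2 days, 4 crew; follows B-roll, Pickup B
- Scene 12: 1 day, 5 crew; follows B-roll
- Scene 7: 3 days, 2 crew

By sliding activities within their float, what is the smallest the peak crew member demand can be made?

5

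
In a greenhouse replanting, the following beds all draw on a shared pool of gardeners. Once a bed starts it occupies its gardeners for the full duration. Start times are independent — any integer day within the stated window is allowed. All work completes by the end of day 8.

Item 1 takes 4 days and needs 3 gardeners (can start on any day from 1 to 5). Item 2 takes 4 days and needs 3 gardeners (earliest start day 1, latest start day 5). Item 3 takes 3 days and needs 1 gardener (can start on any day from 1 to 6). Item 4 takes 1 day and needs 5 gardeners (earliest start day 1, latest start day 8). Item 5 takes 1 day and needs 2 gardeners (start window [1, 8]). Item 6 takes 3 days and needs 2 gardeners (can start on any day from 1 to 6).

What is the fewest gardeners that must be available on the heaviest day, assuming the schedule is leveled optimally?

Early-start (Item 1@1, Item 2@1, Item 3@1, Item 4@1, Item 5@1, Item 6@1) gives peak 16: d1:16  d2:9  d3:9  d4:6  d5:0  d6:0  d7:0  d8:0.
Shift Item 3→5, Item 4→5, Item 5→6, Item 6→6.
Schedule Item 1@1, Item 2@1, Item 3@5, Item 4@5, Item 5@6, Item 6@6: d1:6  d2:6  d3:6  d4:6  d5:6  d6:5  d7:3  d8:2 — peak 6.

6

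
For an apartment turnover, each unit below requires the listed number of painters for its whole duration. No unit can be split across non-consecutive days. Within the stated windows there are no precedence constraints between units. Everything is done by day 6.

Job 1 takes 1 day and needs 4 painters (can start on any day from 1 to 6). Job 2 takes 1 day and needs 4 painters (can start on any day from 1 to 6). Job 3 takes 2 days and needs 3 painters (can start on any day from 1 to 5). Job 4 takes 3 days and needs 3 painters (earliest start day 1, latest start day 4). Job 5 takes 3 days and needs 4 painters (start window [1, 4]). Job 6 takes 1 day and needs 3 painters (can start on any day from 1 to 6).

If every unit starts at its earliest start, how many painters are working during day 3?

At early start, day 3 has: Job 4, Job 5.
Demand: 3 + 4 = 7.

7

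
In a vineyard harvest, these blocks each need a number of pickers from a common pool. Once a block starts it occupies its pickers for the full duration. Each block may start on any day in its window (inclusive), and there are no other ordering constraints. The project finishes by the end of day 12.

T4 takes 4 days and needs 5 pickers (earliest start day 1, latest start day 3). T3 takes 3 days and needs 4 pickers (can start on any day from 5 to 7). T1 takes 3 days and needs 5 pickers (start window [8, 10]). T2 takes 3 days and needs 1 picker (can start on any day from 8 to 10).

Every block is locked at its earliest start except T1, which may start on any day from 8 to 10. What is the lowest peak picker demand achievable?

6

T1@8: d1:5  d2:5  d3:5  d4:5  d5:4  d6:4  d7:4  d8:6  d9:6  d10:6  d11:0  d12:0 → peak 6
T1@9: d1:5  d2:5  d3:5  d4:5  d5:4  d6:4  d7:4  d8:1  d9:6  d10:6  d11:5  d12:0 → peak 6
T1@10: d1:5  d2:5  d3:5  d4:5  d5:4  d6:4  d7:4  d8:1  d9:1  d10:6  d11:5  d12:5 → peak 6
Best is T1@8, peak 6.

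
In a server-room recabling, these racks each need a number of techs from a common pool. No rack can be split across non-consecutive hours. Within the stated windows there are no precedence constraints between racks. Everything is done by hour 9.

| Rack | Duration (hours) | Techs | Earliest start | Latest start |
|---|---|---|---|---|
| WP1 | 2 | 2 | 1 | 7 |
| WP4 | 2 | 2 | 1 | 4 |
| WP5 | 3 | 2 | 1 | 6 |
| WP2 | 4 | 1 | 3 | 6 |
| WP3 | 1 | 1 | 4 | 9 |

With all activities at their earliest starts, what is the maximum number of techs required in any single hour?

Early-start schedule: WP1@1, WP4@1, WP5@1, WP2@3, WP3@4.
Load per hour: hour 1: 6, hour 2: 6, hour 3: 3, hour 4: 2, hour 5: 1, hour 6: 1, hour 7: 0, hour 8: 0, hour 9: 0.
Peak is 6.

6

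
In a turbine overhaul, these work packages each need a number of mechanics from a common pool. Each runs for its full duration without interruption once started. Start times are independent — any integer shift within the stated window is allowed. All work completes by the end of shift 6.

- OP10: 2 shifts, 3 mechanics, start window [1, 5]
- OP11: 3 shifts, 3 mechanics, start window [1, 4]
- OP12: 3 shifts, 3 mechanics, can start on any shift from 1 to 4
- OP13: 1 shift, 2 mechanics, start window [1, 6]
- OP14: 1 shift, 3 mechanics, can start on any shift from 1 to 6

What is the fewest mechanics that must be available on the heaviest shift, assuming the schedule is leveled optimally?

6

Early-start (OP10@1, OP11@1, OP12@1, OP13@1, OP14@1) gives peak 14: s1:14  s2:9  s3:6  s4:0  s5:0  s6:0.
Shift OP12→3, OP13→4, OP14→5.
Schedule OP10@1, OP11@1, OP12@3, OP13@4, OP14@5: s1:6  s2:6  s3:6  s4:5  s5:6  s6:0 — peak 6.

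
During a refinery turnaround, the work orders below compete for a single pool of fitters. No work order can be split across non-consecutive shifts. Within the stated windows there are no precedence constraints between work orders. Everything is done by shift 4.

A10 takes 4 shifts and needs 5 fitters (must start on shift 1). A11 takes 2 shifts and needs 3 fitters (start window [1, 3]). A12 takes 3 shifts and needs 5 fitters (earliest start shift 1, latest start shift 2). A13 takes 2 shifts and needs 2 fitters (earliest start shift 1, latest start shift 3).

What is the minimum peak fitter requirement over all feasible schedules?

13

Early-start (A10@1, A11@1, A12@1, A13@1) gives peak 15: s1:15  s2:15  s3:10  s4:5.
Shift A13→3.
Schedule A10@1, A11@1, A12@1, A13@3: s1:13  s2:13  s3:12  s4:7 — peak 13.
No arrangement of the 18 feasible schedules does better.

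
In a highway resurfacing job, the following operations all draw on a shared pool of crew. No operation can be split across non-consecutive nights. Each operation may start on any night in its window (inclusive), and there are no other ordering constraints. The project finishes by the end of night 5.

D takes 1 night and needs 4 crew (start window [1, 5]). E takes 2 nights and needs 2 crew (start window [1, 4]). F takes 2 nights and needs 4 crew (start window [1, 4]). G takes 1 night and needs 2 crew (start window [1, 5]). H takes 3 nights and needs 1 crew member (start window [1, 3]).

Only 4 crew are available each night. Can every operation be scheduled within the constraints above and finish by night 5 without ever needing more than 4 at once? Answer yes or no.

no

Total crew member-nights = 21; over 5 nights the average is 21/5 > 4, so some night must exceed 4.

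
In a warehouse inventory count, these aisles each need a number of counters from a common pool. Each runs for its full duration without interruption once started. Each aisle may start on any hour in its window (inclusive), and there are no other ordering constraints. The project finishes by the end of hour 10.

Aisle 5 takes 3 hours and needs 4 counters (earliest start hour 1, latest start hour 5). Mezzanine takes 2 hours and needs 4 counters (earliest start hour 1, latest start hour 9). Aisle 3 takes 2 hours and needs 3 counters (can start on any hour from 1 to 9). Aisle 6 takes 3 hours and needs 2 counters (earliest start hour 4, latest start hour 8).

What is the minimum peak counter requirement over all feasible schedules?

4

Early-start (Aisle 5@1, Mezzanine@1, Aisle 3@1, Aisle 6@4) gives peak 11: h1:11  h2:11  h3:4  h4:2  h5:2  h6:2  h7:0  h8:0  h9:0  h10:0.
Shift Mezzanine→4, Aisle 3→6, Aisle 6→8.
Schedule Aisle 5@1, Mezzanine@4, Aisle 3@6, Aisle 6@8: h1:4  h2:4  h3:4  h4:4  h5:4  h6:3  h7:3  h8:2  h9:2  h10:2 — peak 4.
Total counter-hours = 32 over 10 hours ⇒ peak ≥ ⌈32/10⌉ = 4, so 4 is optimal.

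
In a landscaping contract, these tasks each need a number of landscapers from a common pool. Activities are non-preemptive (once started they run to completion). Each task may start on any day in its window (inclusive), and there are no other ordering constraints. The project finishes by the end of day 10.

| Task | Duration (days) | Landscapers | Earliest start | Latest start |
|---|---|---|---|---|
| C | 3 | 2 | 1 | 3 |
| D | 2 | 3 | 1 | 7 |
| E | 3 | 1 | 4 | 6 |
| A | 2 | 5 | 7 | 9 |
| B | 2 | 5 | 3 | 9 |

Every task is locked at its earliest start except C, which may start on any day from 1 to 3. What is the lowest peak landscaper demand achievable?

7

C@1: d1:5  d2:5  d3:7  d4:6  d5:1  d6:1  d7:5  d8:5  d9:0  d10:0 → peak 7
C@2: d1:3  d2:5  d3:7  d4:8  d5:1  d6:1  d7:5  d8:5  d9:0  d10:0 → peak 8
C@3: d1:3  d2:3  d3:7  d4:8  d5:3  d6:1  d7:5  d8:5  d9:0  d10:0 → peak 8
Best is C@1, peak 7.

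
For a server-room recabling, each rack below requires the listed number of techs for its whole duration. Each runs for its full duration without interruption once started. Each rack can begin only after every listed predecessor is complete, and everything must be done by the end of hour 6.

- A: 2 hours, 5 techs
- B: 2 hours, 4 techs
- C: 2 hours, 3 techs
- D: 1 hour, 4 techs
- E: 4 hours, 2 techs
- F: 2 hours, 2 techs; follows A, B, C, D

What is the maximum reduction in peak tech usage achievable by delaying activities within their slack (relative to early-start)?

Early-start peak: h1:18  h2:14  h3:4  h4:4  h5:0  h6:0 ⇒ 18.
Leveled (A@1, B@1, C@3, D@3, E@3, F@5): h1:9  h2:9  h3:9  h4:5  h5:4  h6:4 ⇒ 9.
Reduction 18 − 9 = 9.

9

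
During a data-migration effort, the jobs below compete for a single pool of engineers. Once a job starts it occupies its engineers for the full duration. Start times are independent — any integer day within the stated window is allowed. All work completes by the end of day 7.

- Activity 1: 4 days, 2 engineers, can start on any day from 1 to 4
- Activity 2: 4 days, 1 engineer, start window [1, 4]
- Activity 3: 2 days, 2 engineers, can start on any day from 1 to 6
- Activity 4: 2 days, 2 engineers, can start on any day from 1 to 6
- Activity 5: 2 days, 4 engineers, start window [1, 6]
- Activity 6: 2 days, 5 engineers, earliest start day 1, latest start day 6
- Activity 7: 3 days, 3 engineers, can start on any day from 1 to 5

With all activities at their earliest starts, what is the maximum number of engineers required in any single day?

Early-start schedule: Activity 1@1, Activity 2@1, Activity 3@1, Activity 4@1, Activity 5@1, Activity 6@1, Activity 7@1.
Load per day: day 1: 19, day 2: 19, day 3: 6, day 4: 3, day 5: 0, day 6: 0, day 7: 0.
Peak is 19.

19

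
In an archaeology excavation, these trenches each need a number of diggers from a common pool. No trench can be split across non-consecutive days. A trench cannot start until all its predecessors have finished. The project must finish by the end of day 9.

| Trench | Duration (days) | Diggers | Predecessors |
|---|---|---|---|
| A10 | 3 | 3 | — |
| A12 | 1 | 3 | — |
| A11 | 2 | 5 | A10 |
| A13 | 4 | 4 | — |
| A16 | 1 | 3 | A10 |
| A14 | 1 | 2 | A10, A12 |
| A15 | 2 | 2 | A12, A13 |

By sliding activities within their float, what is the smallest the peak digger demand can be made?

7

Early-start (A10@1, A12@1, A11@4, A13@1, A16@4, A14@4, A15@5) gives peak 14: d1:10  d2:7  d3:7  d4:14  d5:7  d6:2  d7:0  d8:0  d9:0.
Shift A11→6, A13→2, A14→5, A15→6.
Schedule A10@1, A12@1, A11@6, A13@2, A16@4, A14@5, A15@6: d1:6  d2:7  d3:7  d4:7  d5:6  d6:7  d7:7  d8:0  d9:0 — peak 7.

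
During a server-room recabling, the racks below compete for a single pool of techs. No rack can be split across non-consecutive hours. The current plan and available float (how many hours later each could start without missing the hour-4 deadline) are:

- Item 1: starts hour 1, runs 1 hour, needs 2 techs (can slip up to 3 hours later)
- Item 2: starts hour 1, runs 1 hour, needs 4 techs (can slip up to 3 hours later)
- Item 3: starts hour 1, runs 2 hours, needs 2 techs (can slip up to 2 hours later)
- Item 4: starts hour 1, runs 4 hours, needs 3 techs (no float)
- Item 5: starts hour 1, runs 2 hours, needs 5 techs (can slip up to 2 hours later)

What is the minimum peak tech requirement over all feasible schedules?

9

Early-start (Item 1@1, Item 2@1, Item 3@1, Item 4@1, Item 5@1) gives peak 16: h1:16  h2:10  h3:3  h4:3.
Shift Item 2→2, Item 5→3.
Schedule Item 1@1, Item 2@2, Item 3@1, Item 4@1, Item 5@3: h1:7  h2:9  h3:8  h4:8 — peak 9.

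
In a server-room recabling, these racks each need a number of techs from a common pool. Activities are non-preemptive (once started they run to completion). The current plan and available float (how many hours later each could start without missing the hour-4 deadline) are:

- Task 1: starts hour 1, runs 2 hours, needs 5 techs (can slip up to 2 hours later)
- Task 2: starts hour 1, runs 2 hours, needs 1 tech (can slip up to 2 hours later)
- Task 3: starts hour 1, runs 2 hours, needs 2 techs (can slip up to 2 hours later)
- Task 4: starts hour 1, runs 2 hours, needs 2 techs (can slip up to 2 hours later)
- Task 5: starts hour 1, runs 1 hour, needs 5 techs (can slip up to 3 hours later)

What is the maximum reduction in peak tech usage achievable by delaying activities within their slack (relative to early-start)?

Early-start peak: h1:15  h2:10  h3:0  h4:0 ⇒ 15.
Leveled (Task 1@1, Task 2@1, Task 3@1, Task 4@3, Task 5@3): h1:8  h2:8  h3:7  h4:2 ⇒ 8.
Reduction 15 − 8 = 7.

7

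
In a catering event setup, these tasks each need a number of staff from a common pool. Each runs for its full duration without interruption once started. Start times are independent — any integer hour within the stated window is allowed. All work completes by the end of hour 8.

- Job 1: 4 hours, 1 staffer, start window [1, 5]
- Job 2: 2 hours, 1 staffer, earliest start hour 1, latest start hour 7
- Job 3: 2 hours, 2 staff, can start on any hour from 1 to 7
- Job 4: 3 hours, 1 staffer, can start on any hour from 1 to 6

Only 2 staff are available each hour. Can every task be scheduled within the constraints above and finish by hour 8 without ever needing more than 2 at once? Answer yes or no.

Schedule Job 1@1, Job 2@1, Job 3@6, Job 4@3: h1:2  h2:2  h3:2  h4:2  h5:1  h6:2  h7:2  h8:0 — peak 2 ≤ 2.

yes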